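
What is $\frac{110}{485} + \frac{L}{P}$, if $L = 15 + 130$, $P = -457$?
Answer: $- \frac{4011}{44329} \approx -0.090482$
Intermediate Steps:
$L = 145$
$\frac{110}{485} + \frac{L}{P} = \frac{110}{485} + \frac{145}{-457} = 110 \cdot \frac{1}{485} + 145 \left(- \frac{1}{457}\right) = \frac{22}{97} - \frac{145}{457} = - \frac{4011}{44329}$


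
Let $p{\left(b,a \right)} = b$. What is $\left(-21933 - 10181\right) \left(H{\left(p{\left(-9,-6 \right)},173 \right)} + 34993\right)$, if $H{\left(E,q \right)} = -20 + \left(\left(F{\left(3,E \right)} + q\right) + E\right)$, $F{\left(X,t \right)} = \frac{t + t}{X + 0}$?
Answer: $-1128196934$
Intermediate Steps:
$F{\left(X,t \right)} = \frac{2 t}{X}$
$H{\left(E,q \right)} = -20 + q + \frac{5 E}{3}$ ($H{\left(E,q \right)} = -20 + \left(\left(\frac{2 E}{3} + q\right) + E\right) = -20 + \left(\left(q + \frac{2 E}{3}\right) + E\right) = -20 + \left(q + \frac{5 E}{3}\right) = -20 + q + \frac{5 E}{3}$)
$\left(-21933 - 10181\right) \left(H{\left(p{\left(-9,-6 \right)},173 \right)} + 34993\right) = \left(-21933 - 10181\right) \left(\left(-20 + 173 + \frac{5}{3} \left(-9\right)\right) + 34993\right) = - 32114 \left(\left(-20 + 173 - 15\right) + 34993\right) = - 32114 \left(138 + 34993\right) = \left(-32114\right) 35131 = -1128196934$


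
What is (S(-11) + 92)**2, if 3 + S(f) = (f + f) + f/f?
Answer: 4624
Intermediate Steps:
S(f) = -2 + 2*f (S(f) = -3 + ((f + f) + f/f) = -3 + (2*f + 1) = -3 + (1 + 2*f) = -2 + 2*f)
(S(-11) + 92)**2 = ((-2 + 2*(-11)) + 92)**2 = ((-2 - 22) + 92)**2 = (-24 + 92)**2 = 68**2 = 4624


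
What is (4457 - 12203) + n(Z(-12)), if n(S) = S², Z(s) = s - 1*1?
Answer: -7577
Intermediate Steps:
Z(s) = -1 + s (Z(s) = s - 1 = -1 + s)
(4457 - 12203) + n(Z(-12)) = (4457 - 12203) + (-1 - 12)² = -7746 + (-13)² = -7746 + 169 = -7577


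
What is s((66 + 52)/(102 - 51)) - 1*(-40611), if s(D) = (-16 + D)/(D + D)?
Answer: 4791749/118 ≈ 40608.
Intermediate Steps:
s(D) = (-16 + D)/(2*D) (s(D) = (-16 + D)/((2*D)) = (-16 + D)*(1/(2*D)) = (-16 + D)/(2*D))
s((66 + 52)/(102 - 51)) - 1*(-40611) = (-16 + (66 + 52)/(102 - 51))/(2*(((66 + 52)/(102 - 51)))) - 1*(-40611) = (-16 + 118/51)/(2*((118/51))) + 40611 = (-16 + 118*(1/51))/(2*((118*(1/51)))) + 40611 = (-16 + 118/51)/(2*(118/51)) + 40611 = (½)*(51/118)*(-698/51) + 40611 = -349/118 + 40611 = 4791749/118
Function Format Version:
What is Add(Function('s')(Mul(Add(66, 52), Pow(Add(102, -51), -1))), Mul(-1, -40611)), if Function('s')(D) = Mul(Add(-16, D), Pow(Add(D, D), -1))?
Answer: Rational(4791749, 118) ≈ 40608.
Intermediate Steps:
Function('s')(D) = Mul(Rational(1, 2), Pow(D, -1), Add(-16, D)) (Function('s')(D) = Mul(Add(-16, D), Pow(Mul(2, D), -1)) = Mul(Add(-16, D), Mul(Rational(1, 2), Pow(D, -1))) = Mul(Rational(1, 2), Pow(D, -1), Add(-16, D)))
Add(Function('s')(Mul(Add(66, 52), Pow(Add(102, -51), -1))), Mul(-1, -40611)) = Add(Mul(Rational(1, 2), Pow(Mul(Add(66, 52), Pow(Add(102, -51), -1)), -1), Add(-16, Mul(Add(66, 52), Pow(Add(102, -51), -1)))), Mul(-1, -40611)) = Add(Mul(Rational(1, 2), Pow(Mul(118, Pow(51, -1)), -1), Add(-16, Mul(118, Pow(51, -1)))), 40611) = Add(Mul(Rational(1, 2), Pow(Mul(118, Rational(1, 51)), -1), Add(-16, Mul(118, Rational(1, 51)))), 40611) = Add(Mul(Rational(1, 2), Pow(Rational(118, 51), -1), Add(-16, Rational(118, 51))), 40611) = Add(Mul(Rational(1, 2), Rational(51, 118), Rational(-698, 51)), 40611) = Add(Rational(-349, 118), 40611) = Rational(4791749, 118)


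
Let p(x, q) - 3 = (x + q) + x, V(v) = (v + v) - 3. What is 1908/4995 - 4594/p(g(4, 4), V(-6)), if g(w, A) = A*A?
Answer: -254543/1110 ≈ -229.32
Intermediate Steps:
g(w, A) = A**2
V(v) = -3 + 2*v (V(v) = 2*v - 3 = -3 + 2*v)
p(x, q) = 3 + q + 2*x (p(x, q) = 3 + ((x + q) + x) = 3 + ((q + x) + x) = 3 + (q + 2*x) = 3 + q + 2*x)
1908/4995 - 4594/p(g(4, 4), V(-6)) = 1908/4995 - 4594/(3 + (-3 + 2*(-6)) + 2*4**2) = 1908*(1/4995) - 4594/(3 + (-3 - 12) + 2*16) = 212/555 - 4594/(3 - 15 + 32) = 212/555 - 4594/20 = 212/555 - 4594*1/20 = 212/555 - 2297/10 = -254543/1110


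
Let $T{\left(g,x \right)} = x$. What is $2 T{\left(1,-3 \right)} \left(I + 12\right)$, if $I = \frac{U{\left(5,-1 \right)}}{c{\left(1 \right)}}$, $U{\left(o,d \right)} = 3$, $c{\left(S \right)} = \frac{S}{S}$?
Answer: $-90$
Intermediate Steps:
$c{\left(S \right)} = 1$
$I = 3$ ($I = \frac{3}{1} = 3 \cdot 1 = 3$)
$2 T{\left(1,-3 \right)} \left(I + 12\right) = 2 \left(-3\right) \left(3 + 12\right) = \left(-6\right) 15 = -90$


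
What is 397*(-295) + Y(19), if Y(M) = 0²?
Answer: -117115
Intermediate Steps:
Y(M) = 0
397*(-295) + Y(19) = 397*(-295) + 0 = -117115 + 0 = -117115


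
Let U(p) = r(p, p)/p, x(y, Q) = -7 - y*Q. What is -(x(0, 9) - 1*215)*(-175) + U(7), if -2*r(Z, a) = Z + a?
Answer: -38851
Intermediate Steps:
r(Z, a) = -Z/2 - a/2 (r(Z, a) = -(Z + a)/2 = -Z/2 - a/2)
x(y, Q) = -7 - Q*y
U(p) = -1 (U(p) = (-p/2 - p/2)/p = (-p)/p = -1)
-(x(0, 9) - 1*215)*(-175) + U(7) = -((-7 - 1*9*0) - 1*215)*(-175) - 1 = -((-7 + 0) - 215)*(-175) - 1 = -(-7 - 215)*(-175) - 1 = -1*(-222)*(-175) - 1 = 222*(-175) - 1 = -38850 - 1 = -38851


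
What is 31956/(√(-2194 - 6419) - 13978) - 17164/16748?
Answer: -93402930767/28210720591 - 95868*I*√957/195393097 ≈ -3.3109 - 0.015178*I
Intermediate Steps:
31956/(√(-2194 - 6419) - 13978) - 17164/16748 = 31956/(√(-8613) - 13978) - 17164*1/16748 = 31956/(3*I*√957 - 13978) - 4291/4187 = 31956/(-13978 + 3*I*√957) - 4291/4187 = -4291/4187 + 31956/(-13978 + 3*I*√957)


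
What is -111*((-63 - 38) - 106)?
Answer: 22977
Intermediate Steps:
-111*((-63 - 38) - 106) = -111*(-101 - 106) = -111*(-207) = 22977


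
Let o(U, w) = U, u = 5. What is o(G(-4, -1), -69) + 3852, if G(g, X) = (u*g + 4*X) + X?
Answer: 3827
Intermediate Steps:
G(g, X) = 5*X + 5*g (G(g, X) = (5*g + 4*X) + X = (4*X + 5*g) + X = 5*X + 5*g)
o(G(-4, -1), -69) + 3852 = (5*(-1) + 5*(-4)) + 3852 = (-5 - 20) + 3852 = -25 + 3852 = 3827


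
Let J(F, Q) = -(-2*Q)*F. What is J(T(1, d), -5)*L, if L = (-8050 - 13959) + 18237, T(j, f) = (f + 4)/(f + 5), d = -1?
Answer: 28290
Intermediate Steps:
T(j, f) = (4 + f)/(5 + f)
J(F, Q) = 2*F*Q (J(F, Q) = -(-2)*F*Q = 2*F*Q)
L = -3772 (L = -22009 + 18237 = -3772)
J(T(1, d), -5)*L = (2*((4 - 1)/(5 - 1))*(-5))*(-3772) = (2*(3/4)*(-5))*(-3772) = (2*((¼)*3)*(-5))*(-3772) = (2*(¾)*(-5))*(-3772) = -15/2*(-3772) = 28290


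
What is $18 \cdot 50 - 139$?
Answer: $761$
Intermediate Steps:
$18 \cdot 50 - 139 = 900 - 139 = 761$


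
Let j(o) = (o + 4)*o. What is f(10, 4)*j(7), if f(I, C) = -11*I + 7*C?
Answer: -6314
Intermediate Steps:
j(o) = o*(4 + o) (j(o) = (4 + o)*o = o*(4 + o))
f(10, 4)*j(7) = (-11*10 + 7*4)*(7*(4 + 7)) = (-110 + 28)*(7*11) = -82*77 = -6314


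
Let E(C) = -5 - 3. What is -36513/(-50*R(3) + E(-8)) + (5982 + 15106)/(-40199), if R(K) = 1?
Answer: 2225437/3538 ≈ 629.01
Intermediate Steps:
E(C) = -8
-36513/(-50*R(3) + E(-8)) + (5982 + 15106)/(-40199) = -36513/(-50*1 - 8) + (5982 + 15106)/(-40199) = -36513/(-50 - 8) + 21088*(-1/40199) = -36513/(-58) - 32/61 = -36513*(-1/58) - 32/61 = 36513/58 - 32/61 = 2225437/3538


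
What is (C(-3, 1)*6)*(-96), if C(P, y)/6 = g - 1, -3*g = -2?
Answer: 1152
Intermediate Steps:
g = ⅔ (g = -⅓*(-2) = ⅔ ≈ 0.66667)
C(P, y) = -2 (C(P, y) = 6*(⅔ - 1) = 6*(-⅓) = -2)
(C(-3, 1)*6)*(-96) = -2*6*(-96) = -12*(-96) = 1152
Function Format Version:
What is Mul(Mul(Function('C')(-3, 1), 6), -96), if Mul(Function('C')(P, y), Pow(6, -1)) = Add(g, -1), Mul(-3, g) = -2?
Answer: 1152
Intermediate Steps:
g = Rational(2, 3) (g = Mul(Rational(-1, 3), -2) = Rational(2, 3) ≈ 0.66667)
Function('C')(P, y) = -2 (Function('C')(P, y) = Mul(6, Add(Rational(2, 3), -1)) = Mul(6, Rational(-1, 3)) = -2)
Mul(Mul(Function('C')(-3, 1), 6), -96) = Mul(Mul(-2, 6), -96) = Mul(-12, -96) = 1152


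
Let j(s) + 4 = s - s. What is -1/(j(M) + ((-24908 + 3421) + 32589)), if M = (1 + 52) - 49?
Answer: -1/11098 ≈ -9.0106e-5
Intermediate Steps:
M = 4 (M = 53 - 49 = 4)
j(s) = -4 (j(s) = -4 + (s - s) = -4 + 0 = -4)
-1/(j(M) + ((-24908 + 3421) + 32589)) = -1/(-4 + ((-24908 + 3421) + 32589)) = -1/(-4 + (-21487 + 32589)) = -1/(-4 + 11102) = -1/11098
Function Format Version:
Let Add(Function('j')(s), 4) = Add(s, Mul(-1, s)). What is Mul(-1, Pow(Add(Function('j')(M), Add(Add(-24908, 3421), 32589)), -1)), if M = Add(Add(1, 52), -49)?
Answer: Rational(-1, 11098) ≈ -9.0106e-5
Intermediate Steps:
M = 4 (M = Add(53, -49) = 4)
Function('j')(s) = -4 (Function('j')(s) = Add(-4, Add(s, Mul(-1, s))) = Add(-4, 0) = -4)
Mul(-1, Pow(Add(Function('j')(M), Add(Add(-24908, 3421), 32589)), -1)) = Mul(-1, Pow(Add(-4, Add(Add(-24908, 3421), 32589)), -1)) = Mul(-1, Pow(Add(-4, Add(-21487, 32589)), -1)) = Mul(-1, Pow(Add(-4, 11102), -1)) = Mul(-1, Pow(11098, -1)) = Mul(-1, Rational(1, 11098)) = Rational(-1, 11098)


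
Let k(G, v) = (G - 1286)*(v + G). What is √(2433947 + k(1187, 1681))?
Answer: √2150015 ≈ 1466.3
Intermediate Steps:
k(G, v) = (-1286 + G)*(G + v)
√(2433947 + k(1187, 1681)) = √(2433947 + (1187² - 1286*1187 - 1286*1681 + 1187*1681)) = √(2433947 + (1408969 - 1526482 - 2161766 + 1995347)) = √(2433947 - 283932) = √2150015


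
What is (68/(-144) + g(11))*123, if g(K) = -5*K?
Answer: -81877/12 ≈ -6823.1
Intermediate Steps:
(68/(-144) + g(11))*123 = (68/(-144) - 5*11)*123 = (68*(-1/144) - 55)*123 = (-17/36 - 55)*123 = -1997/36*123 = -81877/12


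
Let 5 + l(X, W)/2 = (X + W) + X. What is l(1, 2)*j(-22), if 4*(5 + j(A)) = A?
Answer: 21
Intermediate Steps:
l(X, W) = -10 + 2*W + 4*X (l(X, W) = -10 + 2*((X + W) + X) = -10 + 2*((W + X) + X) = -10 + 2*(W + 2*X) = -10 + (2*W + 4*X) = -10 + 2*W + 4*X)
j(A) = -5 + A/4
l(1, 2)*j(-22) = (-10 + 2*2 + 4*1)*(-5 + (¼)*(-22)) = (-10 + 4 + 4)*(-5 - 11/2) = -2*(-21/2) = 21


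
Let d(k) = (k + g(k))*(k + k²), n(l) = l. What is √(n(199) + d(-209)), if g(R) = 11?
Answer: I*√8607257 ≈ 2933.8*I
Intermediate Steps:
d(k) = (11 + k)*(k + k²) (d(k) = (k + 11)*(k + k²) = (11 + k)*(k + k²))
√(n(199) + d(-209)) = √(199 - 209*(11 + (-209)² + 12*(-209))) = √(199 - 209*(11 + 43681 - 2508)) = √(199 - 209*41184) = √(199 - 8607456) = √(-8607257) = I*√8607257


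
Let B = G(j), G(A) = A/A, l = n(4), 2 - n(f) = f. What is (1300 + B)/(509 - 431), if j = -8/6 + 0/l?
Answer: 1301/78 ≈ 16.679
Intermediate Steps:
n(f) = 2 - f
l = -2 (l = 2 - 1*4 = 2 - 4 = -2)
j = -4/3 (j = -8/6 + 0/(-2) = -8*1/6 + 0*(-1/2) = -4/3 + 0 = -4/3 ≈ -1.3333)
G(A) = 1
B = 1
(1300 + B)/(509 - 431) = (1300 + 1)/(509 - 431) = 1301/78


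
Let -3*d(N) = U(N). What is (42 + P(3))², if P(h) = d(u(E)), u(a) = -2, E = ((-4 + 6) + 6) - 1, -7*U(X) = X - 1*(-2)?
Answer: 1764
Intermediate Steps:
U(X) = -2/7 - X/7 (U(X) = -(X - 1*(-2))/7 = -(X + 2)/7 = -(2 + X)/7 = -2/7 - X/7)
E = 7 (E = (2 + 6) - 1 = 8 - 1 = 7)
d(N) = 2/21 + N/21 (d(N) = -(-2/7 - N/7)/3 = 2/21 + N/21)
P(h) = 0 (P(h) = 2/21 + (1/21)*(-2) = 2/21 - 2/21 = 0)
(42 + P(3))² = (42 + 0)² = 42² = 1764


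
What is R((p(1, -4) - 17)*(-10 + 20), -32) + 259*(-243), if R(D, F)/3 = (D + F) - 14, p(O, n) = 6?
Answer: -63405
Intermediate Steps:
R(D, F) = -42 + 3*D + 3*F (R(D, F) = 3*((D + F) - 14) = 3*(-14 + D + F) = -42 + 3*D + 3*F)
R((p(1, -4) - 17)*(-10 + 20), -32) + 259*(-243) = (-42 + 3*((6 - 17)*(-10 + 20)) + 3*(-32)) + 259*(-243) = (-42 + 3*(-11*10) - 96) - 62937 = (-42 + 3*(-110) - 96) - 62937 = (-42 - 330 - 96) - 62937 = -468 - 62937 = -63405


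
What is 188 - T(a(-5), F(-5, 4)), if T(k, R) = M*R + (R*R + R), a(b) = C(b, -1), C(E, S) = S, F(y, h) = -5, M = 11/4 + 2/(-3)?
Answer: 2141/12 ≈ 178.42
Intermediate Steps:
M = 25/12 (M = 11*(¼) + 2*(-⅓) = 11/4 - ⅔ = 25/12 ≈ 2.0833)
a(b) = -1
T(k, R) = R² + 37*R/12 (T(k, R) = 25*R/12 + (R*R + R) = 25*R/12 + (R² + R) = 25*R/12 + (R + R²) = R² + 37*R/12)
188 - T(a(-5), F(-5, 4)) = 188 - (-5)*(37 + 12*(-5))/12 = 188 - (-5)*(37 - 60)/12 = 188 - (-5)*(-23)/12 = 188 - 1*115/12 = 188 - 115/12 = 2141/12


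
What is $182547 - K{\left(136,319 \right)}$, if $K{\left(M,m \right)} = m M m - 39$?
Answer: $-13656910$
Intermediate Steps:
$K{\left(M,m \right)} = -39 + M m^{2}$ ($K{\left(M,m \right)} = M m m - 39 = M m^{2} - 39 = -39 + M m^{2}$)
$182547 - K{\left(136,319 \right)} = 182547 - \left(-39 + 136 \cdot 319^{2}\right) = 182547 - \left(-39 + 136 \cdot 101761\right) = 182547 - \left(-39 + 13839496\right) = 182547 - 13839457 = -13656910$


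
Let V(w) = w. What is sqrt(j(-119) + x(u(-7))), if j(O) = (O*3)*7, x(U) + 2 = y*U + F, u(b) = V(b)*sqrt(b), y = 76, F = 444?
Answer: sqrt(-2057 - 532*I*sqrt(7)) ≈ 14.756 - 47.694*I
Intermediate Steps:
u(b) = b**(3/2) (u(b) = b*sqrt(b) = b**(3/2))
x(U) = 442 + 76*U (x(U) = -2 + (76*U + 444) = -2 + (444 + 76*U) = 442 + 76*U)
j(O) = 21*O (j(O) = (3*O)*7 = 21*O)
sqrt(j(-119) + x(u(-7))) = sqrt(21*(-119) + (442 + 76*(-7)**(3/2))) = sqrt(-2499 + (442 + 76*(-7*I*sqrt(7)))) = sqrt(-2499 + (442 - 532*I*sqrt(7))) = sqrt(-2057 - 532*I*sqrt(7))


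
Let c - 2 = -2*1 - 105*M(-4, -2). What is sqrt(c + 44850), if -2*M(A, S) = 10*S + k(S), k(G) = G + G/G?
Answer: sqrt(174990)/2 ≈ 209.16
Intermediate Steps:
k(G) = 1 + G (k(G) = G + 1 = 1 + G)
M(A, S) = -1/2 - 11*S/2 (M(A, S) = -(10*S + (1 + S))/2 = -(1 + 11*S)/2 = -1/2 - 11*S/2)
c = -2205/2 (c = 2 + (-2*1 - 105*(-1/2 - 11/2*(-2))) = 2 + (-2 - 105*(-1/2 + 11)) = 2 + (-2 - 105*21/2) = 2 + (-2 - 2205/2) = 2 - 2209/2 = -2205/2 ≈ -1102.5)
sqrt(c + 44850) = sqrt(-2205/2 + 44850) = sqrt(87495/2) = sqrt(174990)/2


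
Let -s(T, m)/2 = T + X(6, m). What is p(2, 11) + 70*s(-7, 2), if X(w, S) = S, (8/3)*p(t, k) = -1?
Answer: 5597/8 ≈ 699.63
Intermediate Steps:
p(t, k) = -3/8 (p(t, k) = (3/8)*(-1) = -3/8)
s(T, m) = -2*T - 2*m (s(T, m) = -2*(T + m) = -2*T - 2*m)
p(2, 11) + 70*s(-7, 2) = -3/8 + 70*(-2*(-7) - 2*2) = -3/8 + 70*(14 - 4) = -3/8 + 70*10 = -3/8 + 700 = 5597/8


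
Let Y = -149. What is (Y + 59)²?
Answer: 8100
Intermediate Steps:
(Y + 59)² = (-149 + 59)² = (-90)² = 8100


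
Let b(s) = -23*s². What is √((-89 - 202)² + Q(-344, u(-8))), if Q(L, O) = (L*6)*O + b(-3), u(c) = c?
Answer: √100986 ≈ 317.78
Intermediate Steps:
Q(L, O) = -207 + 6*L*O (Q(L, O) = (L*6)*O - 23*(-3)² = (6*L)*O - 23*9 = 6*L*O - 207 = -207 + 6*L*O)
√((-89 - 202)² + Q(-344, u(-8))) = √((-89 - 202)² + (-207 + 6*(-344)*(-8))) = √((-291)² + (-207 + 16512)) = √(84681 + 16305) = √100986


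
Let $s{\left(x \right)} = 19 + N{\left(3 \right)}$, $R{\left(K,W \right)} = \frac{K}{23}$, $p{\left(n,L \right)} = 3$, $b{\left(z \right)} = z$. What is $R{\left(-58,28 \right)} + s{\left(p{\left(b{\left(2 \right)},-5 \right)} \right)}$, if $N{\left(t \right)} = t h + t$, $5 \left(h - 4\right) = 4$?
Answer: $\frac{3896}{115} \approx 33.878$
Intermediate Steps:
$h = \frac{24}{5}$ ($h = 4 + \frac{1}{5} \cdot 4 = 4 + \frac{4}{5} = \frac{24}{5} \approx 4.8$)
$N{\left(t \right)} = \frac{29 t}{5}$ ($N{\left(t \right)} = t \frac{24}{5} + t = \frac{24 t}{5} + t = \frac{29 t}{5}$)
$R{\left(K,W \right)} = \frac{K}{23}$ ($R{\left(K,W \right)} = K \frac{1}{23} = \frac{K}{23}$)
$s{\left(x \right)} = \frac{182}{5}$ ($s{\left(x \right)} = 19 + \frac{29}{5} \cdot 3 = 19 + \frac{87}{5} = \frac{182}{5}$)
$R{\left(-58,28 \right)} + s{\left(p{\left(b{\left(2 \right)},-5 \right)} \right)} = \frac{1}{23} \left(-58\right) + \frac{182}{5} = - \frac{58}{23} + \frac{182}{5} = \frac{3896}{115}$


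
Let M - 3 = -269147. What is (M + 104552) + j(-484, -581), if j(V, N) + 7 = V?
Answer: -165083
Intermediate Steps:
j(V, N) = -7 + V
M = -269144 (M = 3 - 269147 = -269144)
(M + 104552) + j(-484, -581) = (-269144 + 104552) + (-7 - 484) = -164592 - 491 = -165083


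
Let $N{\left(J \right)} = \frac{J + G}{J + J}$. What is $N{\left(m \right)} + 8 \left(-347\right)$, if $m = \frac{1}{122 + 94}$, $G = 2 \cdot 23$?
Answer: $\frac{4385}{2} \approx 2192.5$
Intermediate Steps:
$G = 46$
$m = \frac{1}{216} \approx 0.0046296$
$N{\left(J \right)} = \frac{46 + J}{2 J}$ ($N{\left(J \right)} = \frac{J + 46}{J + J} = \frac{46 + J}{2 J}$)
$N{\left(m \right)} + 8 \left(-347\right) = \frac{\frac{1}{\frac{1}{216}} \left(46 + \frac{1}{216}\right)}{2} + 8 \left(-347\right) = \frac{1}{2} \cdot 216 \cdot \frac{9937}{216} - 2776 = \frac{9937}{2} - 2776 = \frac{4385}{2}$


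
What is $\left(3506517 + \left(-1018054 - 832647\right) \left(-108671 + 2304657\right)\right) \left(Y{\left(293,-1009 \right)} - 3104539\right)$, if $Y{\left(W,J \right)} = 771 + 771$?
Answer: $12610921074582967993$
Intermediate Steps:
$Y{\left(W,J \right)} = 1542$
$\left(3506517 + \left(-1018054 - 832647\right) \left(-108671 + 2304657\right)\right) \left(Y{\left(293,-1009 \right)} - 3104539\right) = \left(3506517 + \left(-1018054 - 832647\right) \left(-108671 + 2304657\right)\right) \left(1542 - 3104539\right) = \left(3506517 - 4064113486186\right) \left(-3102997\right) = \left(-4064109979669\right) \left(-3102997\right) = 12610921074582967993$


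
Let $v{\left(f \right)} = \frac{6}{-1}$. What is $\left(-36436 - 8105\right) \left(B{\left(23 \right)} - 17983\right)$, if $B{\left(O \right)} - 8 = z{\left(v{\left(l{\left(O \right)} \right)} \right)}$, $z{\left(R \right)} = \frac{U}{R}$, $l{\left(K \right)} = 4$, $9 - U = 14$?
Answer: $\frac{1601174715}{2} \approx 8.0059 \cdot 10^{8}$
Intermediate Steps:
$U = -5$ ($U = 9 - 14 = -5$)
$v{\left(f \right)} = -6$ ($v{\left(f \right)} = 6 \left(-1\right) = -6$)
$z{\left(R \right)} = - \frac{5}{R}$
$B{\left(O \right)} = \frac{53}{6}$ ($B{\left(O \right)} = 8 - \frac{5}{-6} = 8 - - \frac{5}{6} = 8 + \frac{5}{6} = \frac{53}{6}$)
$\left(-36436 - 8105\right) \left(B{\left(23 \right)} - 17983\right) = \left(-36436 - 8105\right) \left(\frac{53}{6} - 17983\right) = \left(-44541\right) \left(- \frac{107845}{6}\right) = \frac{1601174715}{2}$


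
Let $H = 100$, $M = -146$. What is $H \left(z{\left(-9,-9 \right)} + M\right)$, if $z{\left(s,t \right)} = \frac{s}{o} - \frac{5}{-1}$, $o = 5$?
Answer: $-14280$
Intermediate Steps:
$z{\left(s,t \right)} = 5 + \frac{s}{5}$ ($z{\left(s,t \right)} = \frac{s}{5} - \frac{5}{-1} = s \frac{1}{5} - -5 = \frac{s}{5} + 5 = 5 + \frac{s}{5}$)
$H \left(z{\left(-9,-9 \right)} + M\right) = 100 \left(\left(5 + \frac{1}{5} \left(-9\right)\right) - 146\right) = 100 \left(\left(5 - \frac{9}{5}\right) - 146\right) = 100 \left(\frac{16}{5} - 146\right) = 100 \left(- \frac{714}{5}\right) = -14280$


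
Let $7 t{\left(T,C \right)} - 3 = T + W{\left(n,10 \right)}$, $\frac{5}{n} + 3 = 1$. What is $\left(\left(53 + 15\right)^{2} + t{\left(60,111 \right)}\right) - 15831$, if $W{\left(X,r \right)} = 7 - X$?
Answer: $- \frac{156753}{14} \approx -11197.0$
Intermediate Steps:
$n = - \frac{5}{2}$ ($n = \frac{5}{-3 + 1} = \frac{5}{-2} = 5 \left(- \frac{1}{2}\right) = - \frac{5}{2} \approx -2.5$)
$t{\left(T,C \right)} = \frac{25}{14} + \frac{T}{7}$ ($t{\left(T,C \right)} = \frac{3}{7} + \frac{T + \left(7 - - \frac{5}{2}\right)}{7} = \frac{3}{7} + \frac{T + \left(7 + \frac{5}{2}\right)}{7} = \frac{3}{7} + \frac{T + \frac{19}{2}}{7} = \frac{3}{7} + \frac{\frac{19}{2} + T}{7} = \frac{3}{7} + \left(\frac{19}{14} + \frac{T}{7}\right) = \frac{25}{14} + \frac{T}{7}$)
$\left(\left(53 + 15\right)^{2} + t{\left(60,111 \right)}\right) - 15831 = \left(\left(53 + 15\right)^{2} + \left(\frac{25}{14} + \frac{1}{7} \cdot 60\right)\right) - 15831 = \left(68^{2} + \left(\frac{25}{14} + \frac{60}{7}\right)\right) - 15831 = \left(4624 + \frac{145}{14}\right) - 15831 = \frac{64881}{14} - 15831 = - \frac{156753}{14}$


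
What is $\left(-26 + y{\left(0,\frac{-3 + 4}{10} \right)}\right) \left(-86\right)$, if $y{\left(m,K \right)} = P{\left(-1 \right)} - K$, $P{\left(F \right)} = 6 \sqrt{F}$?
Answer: $\frac{11223}{5} - 516 i \approx 2244.6 - 516.0 i$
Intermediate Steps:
$y{\left(m,K \right)} = - K + 6 i$ ($y{\left(m,K \right)} = 6 \sqrt{-1} - K = 6 i - K = - K + 6 i$)
$\left(-26 + y{\left(0,\frac{-3 + 4}{10} \right)}\right) \left(-86\right) = \left(-26 - \left(- 6 i + \frac{-3 + 4}{10}\right)\right) \left(-86\right) = \left(-26 + \left(- \frac{1}{10} + 6 i\right)\right) \left(-86\right) = \left(-26 + \left(\left(-1\right) \frac{1}{10} + 6 i\right)\right) \left(-86\right) = \left(-26 - \left(\frac{1}{10} - 6 i\right)\right) \left(-86\right) = \left(- \frac{261}{10} + 6 i\right) \left(-86\right) = \frac{11223}{5} - 516 i$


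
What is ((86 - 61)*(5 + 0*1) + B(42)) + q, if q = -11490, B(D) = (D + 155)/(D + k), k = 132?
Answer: -1977313/174 ≈ -11364.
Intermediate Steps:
B(D) = (155 + D)/(132 + D) (B(D) = (D + 155)/(D + 132) = (155 + D)/(132 + D))
((86 - 61)*(5 + 0*1) + B(42)) + q = ((86 - 61)*(5 + 0*1) + (155 + 42)/(132 + 42)) - 11490 = (25*(5 + 0) + 197/174) - 11490 = (25*5 + (1/174)*197) - 11490 = (125 + 197/174) - 11490 = 21947/174 - 11490 = -1977313/174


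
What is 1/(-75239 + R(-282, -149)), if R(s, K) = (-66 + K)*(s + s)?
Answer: 1/46021 ≈ 2.1729e-5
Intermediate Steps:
R(s, K) = 2*s*(-66 + K) (R(s, K) = (-66 + K)*(2*s) = 2*s*(-66 + K))
1/(-75239 + R(-282, -149)) = 1/(-75239 + 2*(-282)*(-66 - 149)) = 1/(-75239 + 2*(-282)*(-215)) = 1/(-75239 + 121260) = 1/46021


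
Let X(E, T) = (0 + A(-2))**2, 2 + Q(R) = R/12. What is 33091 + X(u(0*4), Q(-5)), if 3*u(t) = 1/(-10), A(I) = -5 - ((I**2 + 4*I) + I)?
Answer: 33092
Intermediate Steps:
Q(R) = -2 + R/12
A(I) = -5 - I**2 - 5*I (A(I) = -5 - (I**2 + 5*I) = -5 + (-I**2 - 5*I) = -5 - I**2 - 5*I)
u(t) = -1/30 (u(t) = (1/3)/(-10) = (1/3)*(-1/10) = -1/30)
X(E, T) = 1 (X(E, T) = (0 + (-5 - 1*(-2)**2 - 5*(-2)))**2 = (0 + (-5 - 1*4 + 10))**2 = (0 + (-5 - 4 + 10))**2 = (0 + 1)**2 = 1**2 = 1)
33091 + X(u(0*4), Q(-5)) = 33091 + 1 = 33092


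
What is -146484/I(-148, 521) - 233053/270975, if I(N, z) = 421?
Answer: -39791617213/114080475 ≈ -348.80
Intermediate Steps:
-146484/I(-148, 521) - 233053/270975 = -146484/421 - 233053/270975 = -39791617213/114080475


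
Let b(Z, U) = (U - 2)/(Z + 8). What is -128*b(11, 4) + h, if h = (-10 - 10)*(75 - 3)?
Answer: -27616/19 ≈ -1453.5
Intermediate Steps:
h = -1440 (h = -20*72 = -1440)
b(Z, U) = (-2 + U)/(8 + Z)
-128*b(11, 4) + h = -128*(-2 + 4)/(8 + 11) - 1440 = -128*2/19 - 1440 = -256/19 - 1440 = -27616/19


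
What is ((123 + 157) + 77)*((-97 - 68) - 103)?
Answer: -95676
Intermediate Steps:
((123 + 157) + 77)*((-97 - 68) - 103) = (280 + 77)*(-165 - 103) = 357*(-268) = -95676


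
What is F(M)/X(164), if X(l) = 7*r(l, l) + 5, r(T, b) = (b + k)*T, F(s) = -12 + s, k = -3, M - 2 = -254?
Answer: -8/5601 ≈ -0.0014283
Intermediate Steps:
M = -252 (M = 2 - 254 = -252)
r(T, b) = T*(-3 + b) (r(T, b) = (b - 3)*T = (-3 + b)*T = T*(-3 + b))
X(l) = 5 + 7*l*(-3 + l) (X(l) = 7*(l*(-3 + l)) + 5 = 7*l*(-3 + l) + 5 = 5 + 7*l*(-3 + l))
F(M)/X(164) = (-12 - 252)/(5 + 7*164*(-3 + 164)) = -264/(5 + 7*164*161) = -264/(5 + 184828) = -264/184833 = -264*1/184833 = -8/5601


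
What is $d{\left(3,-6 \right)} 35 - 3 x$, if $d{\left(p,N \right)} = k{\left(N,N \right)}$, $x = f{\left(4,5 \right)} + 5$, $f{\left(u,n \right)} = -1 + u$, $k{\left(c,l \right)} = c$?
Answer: $-234$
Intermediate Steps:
$x = 8$ ($x = \left(-1 + 4\right) + 5 = 3 + 5 = 8$)
$d{\left(p,N \right)} = N$
$d{\left(3,-6 \right)} 35 - 3 x = \left(-6\right) 35 - 24 = -210 - 24 = -234$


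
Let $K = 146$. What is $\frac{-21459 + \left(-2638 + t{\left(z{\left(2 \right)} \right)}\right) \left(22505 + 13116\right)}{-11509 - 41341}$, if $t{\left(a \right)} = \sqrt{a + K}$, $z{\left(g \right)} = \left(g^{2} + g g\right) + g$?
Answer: $\frac{93989657}{52850} - \frac{35621 \sqrt{39}}{26425} \approx 1770.0$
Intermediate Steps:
$z{\left(g \right)} = g + 2 g^{2}$ ($z{\left(g \right)} = \left(g^{2} + g^{2}\right) + g = 2 g^{2} + g = g + 2 g^{2}$)
$t{\left(a \right)} = \sqrt{146 + a}$ ($t{\left(a \right)} = \sqrt{a + 146} = \sqrt{146 + a}$)
$\frac{-21459 + \left(-2638 + t{\left(z{\left(2 \right)} \right)}\right) \left(22505 + 13116\right)}{-11509 - 41341} = \frac{-21459 + \left(-2638 + \sqrt{146 + 2 \left(1 + 2 \cdot 2\right)}\right) \left(22505 + 13116\right)}{-11509 - 41341} = \frac{-21459 + \left(-2638 + \sqrt{146 + 2 \left(1 + 4\right)}\right) 35621}{-52850} = \left(-21459 + \left(-2638 + \sqrt{146 + 2 \cdot 5}\right) 35621\right) \left(- \frac{1}{52850}\right) = \left(-21459 + \left(-2638 + \sqrt{146 + 10}\right) 35621\right) \left(- \frac{1}{52850}\right) = \left(-21459 + \left(-2638 + \sqrt{156}\right) 35621\right) \left(- \frac{1}{52850}\right) = \left(-21459 + \left(-2638 + 2 \sqrt{39}\right) 35621\right) \left(- \frac{1}{52850}\right) = \left(-21459 - \left(93968198 - 71242 \sqrt{39}\right)\right) \left(- \frac{1}{52850}\right) = \left(-93989657 + 71242 \sqrt{39}\right) \left(- \frac{1}{52850}\right) = \frac{93989657}{52850} - \frac{35621 \sqrt{39}}{26425}$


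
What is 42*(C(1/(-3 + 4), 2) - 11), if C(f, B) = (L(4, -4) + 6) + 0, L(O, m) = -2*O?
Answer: -546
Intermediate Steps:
C(f, B) = -2 (C(f, B) = (-2*4 + 6) + 0 = (-8 + 6) + 0 = -2 + 0 = -2)
42*(C(1/(-3 + 4), 2) - 11) = 42*(-2 - 11) = 42*(-13) = -546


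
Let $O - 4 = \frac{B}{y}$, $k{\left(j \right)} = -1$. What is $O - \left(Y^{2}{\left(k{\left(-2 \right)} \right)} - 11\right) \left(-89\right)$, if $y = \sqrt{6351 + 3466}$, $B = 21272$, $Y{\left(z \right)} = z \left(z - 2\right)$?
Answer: $-174 + \frac{21272 \sqrt{9817}}{9817} \approx 40.694$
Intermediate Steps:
$Y{\left(z \right)} = z \left(-2 + z\right)$
$y = \sqrt{9817} \approx 99.081$
$O = 4 + \frac{21272 \sqrt{9817}}{9817}$ ($O = 4 + \frac{21272}{\sqrt{9817}} = 4 + 21272 \frac{\sqrt{9817}}{9817} = 4 + \frac{21272 \sqrt{9817}}{9817} \approx 218.69$)
$O - \left(Y^{2}{\left(k{\left(-2 \right)} \right)} - 11\right) \left(-89\right) = \left(4 + \frac{21272 \sqrt{9817}}{9817}\right) - \left(\left(- (-2 - 1)\right)^{2} - 11\right) \left(-89\right) = \left(4 + \frac{21272 \sqrt{9817}}{9817}\right) - \left(\left(\left(-1\right) \left(-3\right)\right)^{2} - 11\right) \left(-89\right) = \left(4 + \frac{21272 \sqrt{9817}}{9817}\right) - \left(3^{2} - 11\right) \left(-89\right) = \left(4 + \frac{21272 \sqrt{9817}}{9817}\right) - \left(9 - 11\right) \left(-89\right) = \left(4 + \frac{21272 \sqrt{9817}}{9817}\right) - \left(-2\right) \left(-89\right) = \left(4 + \frac{21272 \sqrt{9817}}{9817}\right) - 178 = -174 + \frac{21272 \sqrt{9817}}{9817}$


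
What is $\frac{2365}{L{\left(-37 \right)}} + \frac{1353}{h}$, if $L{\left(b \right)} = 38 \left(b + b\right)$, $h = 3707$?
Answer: $- \frac{451129}{947644} \approx -0.47605$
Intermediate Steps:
$L{\left(b \right)} = 76 b$ ($L{\left(b \right)} = 38 \cdot 2 b = 76 b$)
$\frac{2365}{L{\left(-37 \right)}} + \frac{1353}{h} = \frac{2365}{76 \left(-37\right)} + \frac{1353}{3707} = \frac{2365}{-2812} + 1353 \cdot \frac{1}{3707} = 2365 \left(- \frac{1}{2812}\right) + \frac{123}{337} = - \frac{2365}{2812} + \frac{123}{337} = - \frac{451129}{947644}$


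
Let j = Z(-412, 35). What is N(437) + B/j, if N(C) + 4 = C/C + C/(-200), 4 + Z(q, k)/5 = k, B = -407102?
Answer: -16316227/6200 ≈ -2631.6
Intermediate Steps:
Z(q, k) = -20 + 5*k
j = 155 (j = -20 + 5*35 = -20 + 175 = 155)
N(C) = -3 - C/200 (N(C) = -4 + (C/C + C/(-200)) = -4 + (1 + C*(-1/200)) = -4 + (1 - C/200) = -3 - C/200)
N(437) + B/j = (-3 - 1/200*437) - 407102/155 = (-3 - 437/200) - 407102*1/155 = -1037/200 - 407102/155 = -16316227/6200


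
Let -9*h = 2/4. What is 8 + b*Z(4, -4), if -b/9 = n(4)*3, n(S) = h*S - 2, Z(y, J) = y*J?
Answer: -952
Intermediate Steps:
h = -1/18 (h = -2/(9*4) = -⅑*½ = -1/18 ≈ -0.055556)
Z(y, J) = J*y
n(S) = -2 - S/18 (n(S) = -S/18 - 2 = -2 - S/18)
b = 60 (b = -9*(-2 - 1/18*4)*3 = -9*(-2 - 2/9)*3 = -(-20)*3 = -9*(-20/3) = 60)
8 + b*Z(4, -4) = 8 + 60*(-4*4) = 8 + 60*(-16) = 8 - 960 = -952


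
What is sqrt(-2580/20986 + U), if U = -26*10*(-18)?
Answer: 5*sqrt(20610749334)/10493 ≈ 68.410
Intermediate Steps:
U = 4680 (U = -260*(-18) = 4680)
sqrt(-2580/20986 + U) = sqrt(-2580/20986 + 4680) = sqrt(-2580*1/20986 + 4680) = sqrt(-1290/10493 + 4680) = sqrt(49105950/10493) = 5*sqrt(20610749334)/10493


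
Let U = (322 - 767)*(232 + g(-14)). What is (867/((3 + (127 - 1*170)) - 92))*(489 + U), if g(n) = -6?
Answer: 28923409/44 ≈ 6.5735e+5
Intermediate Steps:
U = -100570 (U = (322 - 767)*(232 - 6) = -445*226 = -100570)
(867/((3 + (127 - 1*170)) - 92))*(489 + U) = (867/((3 + (127 - 1*170)) - 92))*(489 - 100570) = (867/((3 + (127 - 170)) - 92))*(-100081) = (867/((3 - 43) - 92))*(-100081) = (867/(-40 - 92))*(-100081) = (867/(-132))*(-100081) = (867*(-1/132))*(-100081) = -289/44*(-100081) = 28923409/44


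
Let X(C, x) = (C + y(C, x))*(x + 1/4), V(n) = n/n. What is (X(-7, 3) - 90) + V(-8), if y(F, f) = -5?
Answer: -128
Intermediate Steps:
V(n) = 1
X(C, x) = (-5 + C)*(1/4 + x) (X(C, x) = (C - 5)*(x + 1/4) = (-5 + C)*(x + 1/4) = (-5 + C)*(1/4 + x))
(X(-7, 3) - 90) + V(-8) = ((-5/4 - 5*3 + (1/4)*(-7) - 7*3) - 90) + 1 = ((-5/4 - 15 - 7/4 - 21) - 90) + 1 = (-39 - 90) + 1 = -129 + 1 = -128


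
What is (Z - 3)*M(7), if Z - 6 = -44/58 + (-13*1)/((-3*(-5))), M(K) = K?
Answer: 4186/435 ≈ 9.6230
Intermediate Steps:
Z = 1903/435 (Z = 6 + (-44/58 + (-13*1)/((-3*(-5)))) = 6 + (-44*1/58 - 13/15) = 6 + (-22/29 - 13*1/15) = 6 + (-22/29 - 13/15) = 6 - 707/435 = 1903/435 ≈ 4.3747)
(Z - 3)*M(7) = (1903/435 - 3)*7 = (598/435)*7 = 4186/435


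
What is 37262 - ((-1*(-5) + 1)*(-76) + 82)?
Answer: 37636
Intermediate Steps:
37262 - ((-1*(-5) + 1)*(-76) + 82) = 37262 - ((5 + 1)*(-76) + 82) = 37262 - (6*(-76) + 82) = 37262 - (-456 + 82) = 37262 - 1*(-374) = 37262 + 374 = 37636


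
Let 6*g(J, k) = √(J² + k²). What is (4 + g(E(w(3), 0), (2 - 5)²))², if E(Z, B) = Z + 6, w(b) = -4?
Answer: (24 + √85)²/36 ≈ 30.654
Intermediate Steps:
E(Z, B) = 6 + Z
g(J, k) = √(J² + k²)/6
(4 + g(E(w(3), 0), (2 - 5)²))² = (4 + √((6 - 4)² + ((2 - 5)²)²)/6)² = (4 + √(2² + ((-3)²)²)/6)² = (4 + √(4 + 9²)/6)² = (4 + √(4 + 81)/6)² = (4 + √85/6)²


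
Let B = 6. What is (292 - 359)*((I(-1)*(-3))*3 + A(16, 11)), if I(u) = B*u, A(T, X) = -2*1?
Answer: -3484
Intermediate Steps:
A(T, X) = -2
I(u) = 6*u
(292 - 359)*((I(-1)*(-3))*3 + A(16, 11)) = (292 - 359)*(((6*(-1))*(-3))*3 - 2) = -67*(-6*(-3)*3 - 2) = -67*(18*3 - 2) = -67*(54 - 2) = -67*52 = -3484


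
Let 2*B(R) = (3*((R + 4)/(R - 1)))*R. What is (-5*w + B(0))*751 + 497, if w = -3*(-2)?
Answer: -22033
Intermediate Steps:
w = 6
B(R) = 3*R*(4 + R)/(2*(-1 + R)) (B(R) = ((3*((R + 4)/(R - 1)))*R)/2 = ((3*((4 + R)/(-1 + R)))*R)/2 = ((3*(4 + R)/(-1 + R))*R)/2 = (3*R*(4 + R)/(-1 + R))/2 = 3*R*(4 + R)/(2*(-1 + R)))
(-5*w + B(0))*751 + 497 = (-5*6 + (3/2)*0*(4 + 0)/(-1 + 0))*751 + 497 = (-30 + (3/2)*0*4/(-1))*751 + 497 = (-30 + (3/2)*0*(-1)*4)*751 + 497 = (-30 + 0)*751 + 497 = -30*751 + 497 = -22530 + 497 = -22033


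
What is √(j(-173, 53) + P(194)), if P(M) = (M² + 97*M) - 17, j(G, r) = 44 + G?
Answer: 2*√14077 ≈ 237.29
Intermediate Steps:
P(M) = -17 + M² + 97*M
√(j(-173, 53) + P(194)) = √((44 - 173) + (-17 + 194² + 97*194)) = √(-129 + (-17 + 37636 + 18818)) = √(-129 + 56437) = √56308 = 2*√14077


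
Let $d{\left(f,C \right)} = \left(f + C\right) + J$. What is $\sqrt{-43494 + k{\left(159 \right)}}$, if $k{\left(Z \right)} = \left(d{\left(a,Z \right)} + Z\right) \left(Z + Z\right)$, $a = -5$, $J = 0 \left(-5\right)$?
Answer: $2 \sqrt{14010} \approx 236.73$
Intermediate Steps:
$J = 0$
$d{\left(f,C \right)} = C + f$ ($d{\left(f,C \right)} = \left(f + C\right) + 0 = \left(C + f\right) + 0 = C + f$)
$k{\left(Z \right)} = 2 Z \left(-5 + 2 Z\right)$ ($k{\left(Z \right)} = \left(\left(Z - 5\right) + Z\right) \left(Z + Z\right) = \left(\left(-5 + Z\right) + Z\right) 2 Z = \left(-5 + 2 Z\right) 2 Z = 2 Z \left(-5 + 2 Z\right)$)
$\sqrt{-43494 + k{\left(159 \right)}} = \sqrt{-43494 + 2 \cdot 159 \left(-5 + 2 \cdot 159\right)} = \sqrt{-43494 + 2 \cdot 159 \left(-5 + 318\right)} = \sqrt{-43494 + 2 \cdot 159 \cdot 313} = \sqrt{-43494 + 99534} = \sqrt{56040} = 2 \sqrt{14010}$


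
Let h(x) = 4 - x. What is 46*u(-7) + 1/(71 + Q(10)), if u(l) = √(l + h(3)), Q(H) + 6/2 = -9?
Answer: 1/59 + 46*I*√6 ≈ 0.016949 + 112.68*I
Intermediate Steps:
Q(H) = -12 (Q(H) = -3 - 9 = -12)
u(l) = √(1 + l) (u(l) = √(l + (4 - 1*3)) = √(l + (4 - 3)) = √(l + 1) = √(1 + l))
46*u(-7) + 1/(71 + Q(10)) = 46*√(1 - 7) + 1/(71 - 12) = 46*√(-6) + 1/59 = 46*(I*√6) + 1/59 = 46*I*√6 + 1/59 = 1/59 + 46*I*√6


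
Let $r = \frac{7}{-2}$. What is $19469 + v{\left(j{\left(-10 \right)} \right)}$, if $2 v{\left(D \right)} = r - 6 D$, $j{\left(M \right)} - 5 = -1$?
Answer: $\frac{77821}{4} \approx 19455.0$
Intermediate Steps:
$r = - \frac{7}{2}$ ($r = 7 \left(- \frac{1}{2}\right) = - \frac{7}{2} \approx -3.5$)
$j{\left(M \right)} = 4$ ($j{\left(M \right)} = 5 - 1 = 4$)
$v{\left(D \right)} = - \frac{7}{4} - 3 D$ ($v{\left(D \right)} = \frac{- \frac{7}{2} - 6 D}{2} = - \frac{7}{4} - 3 D$)
$19469 + v{\left(j{\left(-10 \right)} \right)} = 19469 - \frac{55}{4} = \frac{77821}{4}$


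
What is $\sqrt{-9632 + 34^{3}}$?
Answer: $2 \sqrt{7418} \approx 172.26$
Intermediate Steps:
$\sqrt{-9632 + 34^{3}} = \sqrt{-9632 + 39304} = \sqrt{29672} = 2 \sqrt{7418}$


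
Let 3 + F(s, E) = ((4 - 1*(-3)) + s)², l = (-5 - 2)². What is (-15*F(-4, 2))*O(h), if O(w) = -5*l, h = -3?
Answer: 22050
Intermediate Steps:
l = 49 (l = (-7)² = 49)
F(s, E) = -3 + (7 + s)² (F(s, E) = -3 + ((4 - 1*(-3)) + s)² = -3 + ((4 + 3) + s)² = -3 + (7 + s)²)
O(w) = -245 (O(w) = -5*49 = -245)
(-15*F(-4, 2))*O(h) = -15*(-3 + (7 - 4)²)*(-245) = -15*(-3 + 3²)*(-245) = -15*(-3 + 9)*(-245) = -15*6*(-245) = -90*(-245) = 22050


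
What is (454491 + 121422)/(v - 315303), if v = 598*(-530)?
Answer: -575913/632243 ≈ -0.91090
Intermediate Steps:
v = -316940
(454491 + 121422)/(v - 315303) = (454491 + 121422)/(-316940 - 315303) = 575913/(-632243) = 575913*(-1/632243) = -575913/632243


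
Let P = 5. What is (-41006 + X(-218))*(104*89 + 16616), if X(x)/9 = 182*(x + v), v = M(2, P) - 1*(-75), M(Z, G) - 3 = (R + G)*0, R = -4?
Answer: -6993874272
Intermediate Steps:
M(Z, G) = 3 (M(Z, G) = 3 + (-4 + G)*0 = 3 + 0 = 3)
v = 78 (v = 3 - 1*(-75) = 3 + 75 = 78)
X(x) = 127764 + 1638*x (X(x) = 9*(182*(x + 78)) = 9*(182*(78 + x)) = 9*(14196 + 182*x) = 127764 + 1638*x)
(-41006 + X(-218))*(104*89 + 16616) = (-41006 + (127764 + 1638*(-218)))*(104*89 + 16616) = (-41006 + (127764 - 357084))*(9256 + 16616) = (-41006 - 229320)*25872 = -270326*25872 = -6993874272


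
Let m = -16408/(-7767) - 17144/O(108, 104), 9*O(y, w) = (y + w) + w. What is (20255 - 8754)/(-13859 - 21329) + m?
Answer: -10503919751981/21591110484 ≈ -486.49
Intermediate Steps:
O(y, w) = y/9 + 2*w/9 (O(y, w) = ((y + w) + w)/9 = ((w + y) + w)/9 = (y + 2*w)/9 = y/9 + 2*w/9)
m = -298308026/613593 (m = -16408/(-7767) - 17144/((⅑)*108 + (2/9)*104) = -16408*(-1/7767) - 17144/(12 + 208/9) = 16408/7767 - 17144/316/9 = 16408/7767 - 17144*9/316 = 16408/7767 - 38574/79 = -298308026/613593 ≈ -486.17)
(20255 - 8754)/(-13859 - 21329) + m = (20255 - 8754)/(-13859 - 21329) - 298308026/613593 = 11501/(-35188) - 298308026/613593 = 11501*(-1/35188) - 298308026/613593 = -11501/35188 - 298308026/613593 = -10503919751981/21591110484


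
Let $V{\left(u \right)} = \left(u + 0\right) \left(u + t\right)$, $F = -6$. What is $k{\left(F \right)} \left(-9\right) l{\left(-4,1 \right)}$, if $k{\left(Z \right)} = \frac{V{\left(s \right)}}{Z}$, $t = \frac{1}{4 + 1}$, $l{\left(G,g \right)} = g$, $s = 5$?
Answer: $39$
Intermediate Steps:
$t = \frac{1}{5} \approx 0.2$
$V{\left(u \right)} = u \left(\frac{1}{5} + u\right)$ ($V{\left(u \right)} = \left(u + 0\right) \left(u + \frac{1}{5}\right) = u \left(\frac{1}{5} + u\right)$)
$k{\left(Z \right)} = \frac{26}{Z}$ ($k{\left(Z \right)} = \frac{5 \left(\frac{1}{5} + 5\right)}{Z} = \frac{5 \cdot \frac{26}{5}}{Z} = \frac{26}{Z}$)
$k{\left(F \right)} \left(-9\right) l{\left(-4,1 \right)} = \frac{26}{-6} \left(-9\right) 1 = 26 \left(- \frac{1}{6}\right) \left(-9\right) 1 = \left(- \frac{13}{3}\right) \left(-9\right) 1 = 39 \cdot 1 = 39$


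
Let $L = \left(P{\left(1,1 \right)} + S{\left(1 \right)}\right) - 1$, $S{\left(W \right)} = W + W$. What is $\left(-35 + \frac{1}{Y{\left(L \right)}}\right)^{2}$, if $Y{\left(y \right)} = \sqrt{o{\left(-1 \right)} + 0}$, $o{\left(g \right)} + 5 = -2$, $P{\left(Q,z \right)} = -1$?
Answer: $\frac{\left(245 + i \sqrt{7}\right)^{2}}{49} \approx 1224.9 + 26.458 i$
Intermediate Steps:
$o{\left(g \right)} = -7$ ($o{\left(g \right)} = -5 - 2 = -7$)
$S{\left(W \right)} = 2 W$
$L = 0$ ($L = \left(-1 + 2 \cdot 1\right) - 1 = \left(-1 + 2\right) - 1 = 1 - 1 = 0$)
$Y{\left(y \right)} = i \sqrt{7}$ ($Y{\left(y \right)} = \sqrt{-7 + 0} = \sqrt{-7} = i \sqrt{7}$)
$\left(-35 + \frac{1}{Y{\left(L \right)}}\right)^{2} = \left(-35 + \frac{1}{i \sqrt{7}}\right)^{2} = \left(-35 - \frac{i \sqrt{7}}{7}\right)^{2}$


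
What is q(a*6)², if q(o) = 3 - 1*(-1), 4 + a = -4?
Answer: 16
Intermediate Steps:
a = -8 (a = -4 - 4 = -8)
q(o) = 4 (q(o) = 3 + 1 = 4)
q(a*6)² = 4² = 16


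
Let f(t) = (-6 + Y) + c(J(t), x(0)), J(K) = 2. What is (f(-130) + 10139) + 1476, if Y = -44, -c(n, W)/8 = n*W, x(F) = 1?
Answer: 11549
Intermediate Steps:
c(n, W) = -8*W*n (c(n, W) = -8*n*W = -8*W*n)
f(t) = -66 (f(t) = (-6 - 44) - 8*1*2 = -50 - 16 = -66)
(f(-130) + 10139) + 1476 = (-66 + 10139) + 1476 = 10073 + 1476 = 11549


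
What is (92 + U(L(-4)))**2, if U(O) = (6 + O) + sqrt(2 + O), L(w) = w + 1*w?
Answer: (90 + I*sqrt(6))**2 ≈ 8094.0 + 440.91*I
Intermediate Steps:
L(w) = 2*w (L(w) = w + w = 2*w)
U(O) = 6 + O + sqrt(2 + O)
(92 + U(L(-4)))**2 = (92 + (6 + 2*(-4) + sqrt(2 + 2*(-4))))**2 = (92 + (6 - 8 + sqrt(2 - 8)))**2 = (92 + (6 - 8 + sqrt(-6)))**2 = (92 + (6 - 8 + I*sqrt(6)))**2 = (92 + (-2 + I*sqrt(6)))**2 = (90 + I*sqrt(6))**2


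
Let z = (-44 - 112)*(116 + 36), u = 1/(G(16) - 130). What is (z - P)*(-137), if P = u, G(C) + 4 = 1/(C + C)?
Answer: 13926503744/4287 ≈ 3.2485e+6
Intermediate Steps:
G(C) = -4 + 1/(2*C) (G(C) = -4 + 1/(C + C) = -4 + 1/(2*C))
u = -32/4287 (u = 1/((-4 + (1/2)/16) - 130) = 1/((-4 + (1/2)*(1/16)) - 130) = 1/((-4 + 1/32) - 130) = 1/(-127/32 - 130) = 1/(-4287/32) = -32/4287 ≈ -0.0074644)
z = -23712 (z = -156*152 = -23712)
P = -32/4287 ≈ -0.0074644
(z - P)*(-137) = (-23712 - 1*(-32/4287))*(-137) = (-23712 + 32/4287)*(-137) = -101653312/4287*(-137) = 13926503744/4287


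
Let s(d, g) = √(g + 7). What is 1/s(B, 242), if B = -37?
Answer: √249/249 ≈ 0.063372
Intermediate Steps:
s(d, g) = √(7 + g)
1/s(B, 242) = 1/(√(7 + 242)) = 1/(√249) = √249/249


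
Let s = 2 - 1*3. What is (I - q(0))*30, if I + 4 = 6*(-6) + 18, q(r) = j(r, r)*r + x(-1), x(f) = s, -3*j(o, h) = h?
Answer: -630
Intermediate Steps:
j(o, h) = -h/3
s = -1 (s = 2 - 3 = -1)
x(f) = -1
q(r) = -1 - r**2/3 (q(r) = (-r/3)*r - 1 = -r**2/3 - 1 = -1 - r**2/3)
I = -22 (I = -4 + (6*(-6) + 18) = -4 + (-36 + 18) = -4 - 18 = -22)
(I - q(0))*30 = (-22 - (-1 - 1/3*0**2))*30 = (-22 - (-1 - 1/3*0))*30 = (-22 - (-1 + 0))*30 = (-22 - 1*(-1))*30 = (-22 + 1)*30 = -21*30 = -630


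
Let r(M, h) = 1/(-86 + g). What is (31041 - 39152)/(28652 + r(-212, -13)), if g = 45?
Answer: -332551/1174731 ≈ -0.28309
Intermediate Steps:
r(M, h) = -1/41 (r(M, h) = 1/(-86 + 45) = 1/(-41) = -1/41)
(31041 - 39152)/(28652 + r(-212, -13)) = (31041 - 39152)/(28652 - 1/41) = -8111/1174731/41 = -8111*41/1174731 = -332551/1174731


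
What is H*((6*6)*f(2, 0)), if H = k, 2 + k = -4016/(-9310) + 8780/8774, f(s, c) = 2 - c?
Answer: -835086528/20421485 ≈ -40.893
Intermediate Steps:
k = -11598424/20421485 (k = -2 + (-4016/(-9310) + 8780/8774) = -2 + (-4016*(-1/9310) + 8780*(1/8774)) = -2 + (2008/4655 + 4390/4387) = -2 + 29244546/20421485 = -11598424/20421485 ≈ -0.56795)
H = -11598424/20421485 ≈ -0.56795
H*((6*6)*f(2, 0)) = -11598424*6*6*(2 - 1*0)/20421485 = -417543264*(2 + 0)/20421485 = -417543264*2/20421485 = -11598424/20421485*72 = -835086528/20421485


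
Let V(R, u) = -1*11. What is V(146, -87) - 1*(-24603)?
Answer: 24592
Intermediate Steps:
V(R, u) = -11
V(146, -87) - 1*(-24603) = -11 - 1*(-24603) = -11 + 24603 = 24592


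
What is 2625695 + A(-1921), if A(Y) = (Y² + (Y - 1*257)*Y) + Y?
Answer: 10497953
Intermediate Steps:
A(Y) = Y + Y² + Y*(-257 + Y) (A(Y) = (Y² + (Y - 257)*Y) + Y = (Y² + (-257 + Y)*Y) + Y = (Y² + Y*(-257 + Y)) + Y = Y + Y² + Y*(-257 + Y))
2625695 + A(-1921) = 2625695 + 2*(-1921)*(-128 - 1921) = 2625695 + 2*(-1921)*(-2049) = 2625695 + 7872258 = 10497953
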